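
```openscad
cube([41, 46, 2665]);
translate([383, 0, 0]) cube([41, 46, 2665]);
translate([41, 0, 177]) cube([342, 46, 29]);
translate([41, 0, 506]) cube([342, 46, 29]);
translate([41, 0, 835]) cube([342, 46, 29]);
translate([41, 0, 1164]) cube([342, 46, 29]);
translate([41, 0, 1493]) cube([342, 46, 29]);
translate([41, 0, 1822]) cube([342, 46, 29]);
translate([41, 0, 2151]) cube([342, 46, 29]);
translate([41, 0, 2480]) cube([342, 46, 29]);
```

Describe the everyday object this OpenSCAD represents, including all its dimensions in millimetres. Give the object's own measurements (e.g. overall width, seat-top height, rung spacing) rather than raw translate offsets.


A straight ladder. Two 41×46 mm vertical rails, 2665 mm tall, stand 424 mm apart (outside-to-outside) with their front faces coplanar on the −y side. 8 rungs, each 46 mm deep and 29 mm tall, span between the inner faces of the rails, front faces flush with the rails. The lowest rung's underside is at z = 177 mm and rungs are spaced 329 mm apart (underside to underside).


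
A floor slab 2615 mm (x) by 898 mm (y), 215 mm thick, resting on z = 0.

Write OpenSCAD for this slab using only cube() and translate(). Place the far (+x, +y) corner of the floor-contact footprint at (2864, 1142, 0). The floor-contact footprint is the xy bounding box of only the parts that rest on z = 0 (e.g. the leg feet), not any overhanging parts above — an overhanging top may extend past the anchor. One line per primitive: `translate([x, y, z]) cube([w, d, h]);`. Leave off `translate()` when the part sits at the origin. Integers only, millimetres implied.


translate([249, 244, 0]) cube([2615, 898, 215]);


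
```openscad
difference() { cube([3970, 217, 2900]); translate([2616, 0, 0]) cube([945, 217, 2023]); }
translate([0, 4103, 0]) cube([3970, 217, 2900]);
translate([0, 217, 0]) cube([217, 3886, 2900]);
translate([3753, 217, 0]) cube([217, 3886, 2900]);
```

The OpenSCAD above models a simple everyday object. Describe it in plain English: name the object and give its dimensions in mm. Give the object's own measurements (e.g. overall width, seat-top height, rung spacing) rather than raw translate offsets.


A single room: four walls, each 2900 mm tall and 217 mm thick, enclosing an outside footprint 3970×4320 mm (x × y), no floor or roof. The front and back walls (−y and +y sides) run the full x-width; the side walls fit between their inner faces. A door opening 945 mm wide and 2023 mm tall is cut through the front wall from the floor up, its −x edge 2616 mm from the wall's −x end.


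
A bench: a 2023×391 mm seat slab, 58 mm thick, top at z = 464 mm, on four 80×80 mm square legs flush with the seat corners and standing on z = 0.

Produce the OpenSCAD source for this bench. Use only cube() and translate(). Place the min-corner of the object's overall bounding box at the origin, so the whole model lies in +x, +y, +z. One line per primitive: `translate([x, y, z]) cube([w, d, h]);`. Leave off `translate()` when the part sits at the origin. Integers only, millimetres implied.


translate([0, 0, 406]) cube([2023, 391, 58]);
cube([80, 80, 406]);
translate([0, 311, 0]) cube([80, 80, 406]);
translate([1943, 0, 0]) cube([80, 80, 406]);
translate([1943, 311, 0]) cube([80, 80, 406]);


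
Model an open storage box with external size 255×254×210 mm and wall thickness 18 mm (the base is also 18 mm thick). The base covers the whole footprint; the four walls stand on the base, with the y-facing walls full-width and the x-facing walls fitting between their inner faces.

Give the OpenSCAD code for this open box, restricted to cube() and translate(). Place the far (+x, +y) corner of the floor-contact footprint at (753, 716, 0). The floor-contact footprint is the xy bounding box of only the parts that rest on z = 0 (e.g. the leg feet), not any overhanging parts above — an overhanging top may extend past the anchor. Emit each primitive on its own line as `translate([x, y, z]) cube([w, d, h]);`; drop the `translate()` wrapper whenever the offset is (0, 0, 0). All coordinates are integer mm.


translate([498, 462, 0]) cube([255, 254, 18]);
translate([498, 462, 18]) cube([255, 18, 192]);
translate([498, 698, 18]) cube([255, 18, 192]);
translate([498, 480, 18]) cube([18, 218, 192]);
translate([735, 480, 18]) cube([18, 218, 192]);


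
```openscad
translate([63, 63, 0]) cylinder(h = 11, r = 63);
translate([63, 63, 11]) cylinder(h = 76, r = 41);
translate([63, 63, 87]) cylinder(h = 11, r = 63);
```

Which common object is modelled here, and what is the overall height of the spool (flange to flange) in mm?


A spool. The overall height is 98 mm.

Three coaxial cylinders, large–small–large — a spool. Two 11 mm flanges and a 76 mm core give 11 + 76 + 11 = 98 mm.


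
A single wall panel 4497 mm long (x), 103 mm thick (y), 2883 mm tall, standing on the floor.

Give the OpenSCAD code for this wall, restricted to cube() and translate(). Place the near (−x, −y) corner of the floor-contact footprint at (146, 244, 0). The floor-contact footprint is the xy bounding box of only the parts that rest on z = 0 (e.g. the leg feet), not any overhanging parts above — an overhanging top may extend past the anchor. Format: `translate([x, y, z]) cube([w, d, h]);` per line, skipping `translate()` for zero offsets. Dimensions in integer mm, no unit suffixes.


translate([146, 244, 0]) cube([4497, 103, 2883]);


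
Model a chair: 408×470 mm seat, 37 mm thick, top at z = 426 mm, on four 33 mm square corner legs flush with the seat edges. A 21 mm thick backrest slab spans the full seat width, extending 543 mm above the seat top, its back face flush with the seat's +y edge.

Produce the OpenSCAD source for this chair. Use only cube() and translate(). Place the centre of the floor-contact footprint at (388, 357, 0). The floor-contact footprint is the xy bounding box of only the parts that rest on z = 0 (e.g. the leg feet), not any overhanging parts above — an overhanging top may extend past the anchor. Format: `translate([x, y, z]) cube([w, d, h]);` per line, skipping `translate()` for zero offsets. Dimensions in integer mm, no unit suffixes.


// leg_h = 426 - 37 = 389
translate([184, 122, 389]) cube([408, 470, 37]);
translate([184, 122, 0]) cube([33, 33, 389]);
translate([559, 122, 0]) cube([33, 33, 389]);
translate([184, 559, 0]) cube([33, 33, 389]);
translate([559, 559, 0]) cube([33, 33, 389]);
translate([184, 571, 426]) cube([408, 21, 543]);


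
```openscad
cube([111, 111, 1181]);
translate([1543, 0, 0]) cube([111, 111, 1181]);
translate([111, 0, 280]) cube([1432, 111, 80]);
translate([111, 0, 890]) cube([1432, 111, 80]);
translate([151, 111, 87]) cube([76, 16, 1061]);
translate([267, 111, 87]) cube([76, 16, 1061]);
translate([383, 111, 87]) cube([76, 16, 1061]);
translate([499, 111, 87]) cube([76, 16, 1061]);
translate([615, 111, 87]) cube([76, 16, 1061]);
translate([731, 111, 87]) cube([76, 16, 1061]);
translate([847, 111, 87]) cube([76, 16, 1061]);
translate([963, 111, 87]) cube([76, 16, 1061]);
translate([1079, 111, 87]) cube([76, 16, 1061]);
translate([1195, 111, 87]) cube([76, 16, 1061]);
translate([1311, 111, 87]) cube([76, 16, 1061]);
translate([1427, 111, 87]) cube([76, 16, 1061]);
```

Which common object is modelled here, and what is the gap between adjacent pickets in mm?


A fence section. The picket gap is 40 mm.

Two posts, two rails, 12 pickets — a fence section. Span 1432 mm holds 12 pickets of 76 mm with 13 equal gaps: ⌊(1432 − 12·76) / 13⌋ = 40 mm.


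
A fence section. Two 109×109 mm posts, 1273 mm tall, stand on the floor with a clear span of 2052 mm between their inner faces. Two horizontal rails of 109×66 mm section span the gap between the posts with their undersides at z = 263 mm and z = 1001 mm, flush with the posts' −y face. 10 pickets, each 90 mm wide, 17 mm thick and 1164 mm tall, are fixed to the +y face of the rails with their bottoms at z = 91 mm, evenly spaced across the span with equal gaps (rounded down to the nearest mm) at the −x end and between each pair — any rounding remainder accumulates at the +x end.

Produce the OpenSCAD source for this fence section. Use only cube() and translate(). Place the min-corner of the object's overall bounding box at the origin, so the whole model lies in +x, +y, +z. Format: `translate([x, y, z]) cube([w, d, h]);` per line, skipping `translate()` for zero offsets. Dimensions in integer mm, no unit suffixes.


cube([109, 109, 1273]);
translate([2161, 0, 0]) cube([109, 109, 1273]);
translate([109, 0, 263]) cube([2052, 109, 66]);
translate([109, 0, 1001]) cube([2052, 109, 66]);
translate([213, 109, 91]) cube([90, 17, 1164]);
translate([407, 109, 91]) cube([90, 17, 1164]);
translate([601, 109, 91]) cube([90, 17, 1164]);
translate([795, 109, 91]) cube([90, 17, 1164]);
translate([989, 109, 91]) cube([90, 17, 1164]);
translate([1183, 109, 91]) cube([90, 17, 1164]);
translate([1377, 109, 91]) cube([90, 17, 1164]);
translate([1571, 109, 91]) cube([90, 17, 1164]);
translate([1765, 109, 91]) cube([90, 17, 1164]);
translate([1959, 109, 91]) cube([90, 17, 1164]);


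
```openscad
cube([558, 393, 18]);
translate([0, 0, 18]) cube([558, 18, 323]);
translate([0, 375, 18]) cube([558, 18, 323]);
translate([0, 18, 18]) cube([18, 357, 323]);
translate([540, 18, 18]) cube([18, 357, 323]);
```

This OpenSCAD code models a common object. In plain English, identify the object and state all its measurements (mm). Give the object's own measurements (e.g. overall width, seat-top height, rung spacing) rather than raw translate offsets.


An open-topped rectangular box: outside dimensions 558×393×341 mm, with a uniform wall and base thickness of 18 mm. The base is a full 558×393 slab on the floor; four walls sit on top of the base. The front and back walls (the −y and +y sides) span the full width; the two side walls fit between them.


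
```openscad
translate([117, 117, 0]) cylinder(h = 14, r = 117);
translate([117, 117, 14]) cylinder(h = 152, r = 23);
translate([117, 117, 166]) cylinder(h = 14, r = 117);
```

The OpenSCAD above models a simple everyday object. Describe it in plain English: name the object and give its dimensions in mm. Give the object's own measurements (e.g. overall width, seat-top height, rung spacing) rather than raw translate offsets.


A spool: two coaxial disc flanges of radius 117 mm and thickness 14 mm, joined by a core cylinder of radius 23 mm and height 152 mm. The lower flange rests on z = 0 and the three cylinders share a vertical axis.


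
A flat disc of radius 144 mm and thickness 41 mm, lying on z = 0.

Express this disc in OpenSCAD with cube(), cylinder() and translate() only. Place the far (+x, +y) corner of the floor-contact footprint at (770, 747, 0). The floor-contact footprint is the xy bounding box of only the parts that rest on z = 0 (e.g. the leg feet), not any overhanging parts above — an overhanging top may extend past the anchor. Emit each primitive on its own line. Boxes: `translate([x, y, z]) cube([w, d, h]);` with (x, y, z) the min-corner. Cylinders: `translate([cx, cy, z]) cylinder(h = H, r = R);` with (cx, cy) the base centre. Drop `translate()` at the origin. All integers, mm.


translate([626, 603, 0]) cylinder(h = 41, r = 144);


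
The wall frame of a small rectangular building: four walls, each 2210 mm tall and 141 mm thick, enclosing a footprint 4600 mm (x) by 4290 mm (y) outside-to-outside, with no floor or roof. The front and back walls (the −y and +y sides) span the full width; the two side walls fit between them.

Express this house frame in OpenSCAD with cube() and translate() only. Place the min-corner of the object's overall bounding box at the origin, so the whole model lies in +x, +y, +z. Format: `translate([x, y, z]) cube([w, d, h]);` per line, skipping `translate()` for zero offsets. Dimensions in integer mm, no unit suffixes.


cube([4600, 141, 2210]);
translate([0, 4149, 0]) cube([4600, 141, 2210]);
translate([0, 141, 0]) cube([141, 4008, 2210]);
translate([4459, 141, 0]) cube([141, 4008, 2210]);


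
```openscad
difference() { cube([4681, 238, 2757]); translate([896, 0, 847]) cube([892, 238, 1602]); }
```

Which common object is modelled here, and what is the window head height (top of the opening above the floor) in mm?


A wall with a window opening. The window head height is 2449 mm.

A wall with a rectangular opening subtracted — a window. Sill at z = 847, opening 1602 mm tall, so the head is at 847 + 1602 = 2449 mm.


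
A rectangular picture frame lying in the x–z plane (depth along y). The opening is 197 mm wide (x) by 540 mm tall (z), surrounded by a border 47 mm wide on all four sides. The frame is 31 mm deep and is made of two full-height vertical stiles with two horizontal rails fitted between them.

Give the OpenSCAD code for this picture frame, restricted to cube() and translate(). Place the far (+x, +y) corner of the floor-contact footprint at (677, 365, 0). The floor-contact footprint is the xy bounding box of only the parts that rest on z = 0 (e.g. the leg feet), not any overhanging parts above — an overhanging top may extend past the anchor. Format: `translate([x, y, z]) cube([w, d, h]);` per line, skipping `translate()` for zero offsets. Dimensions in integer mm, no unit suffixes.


translate([386, 334, 0]) cube([47, 31, 634]);
translate([630, 334, 0]) cube([47, 31, 634]);
translate([433, 334, 0]) cube([197, 31, 47]);
translate([433, 334, 587]) cube([197, 31, 47]);


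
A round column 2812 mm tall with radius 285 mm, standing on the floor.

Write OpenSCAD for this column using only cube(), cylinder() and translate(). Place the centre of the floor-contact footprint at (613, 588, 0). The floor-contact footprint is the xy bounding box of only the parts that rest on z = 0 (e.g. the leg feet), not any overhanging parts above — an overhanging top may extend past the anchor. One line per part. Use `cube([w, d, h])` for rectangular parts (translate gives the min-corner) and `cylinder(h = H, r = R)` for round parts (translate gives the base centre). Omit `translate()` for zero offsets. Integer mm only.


translate([613, 588, 0]) cylinder(h = 2812, r = 285);


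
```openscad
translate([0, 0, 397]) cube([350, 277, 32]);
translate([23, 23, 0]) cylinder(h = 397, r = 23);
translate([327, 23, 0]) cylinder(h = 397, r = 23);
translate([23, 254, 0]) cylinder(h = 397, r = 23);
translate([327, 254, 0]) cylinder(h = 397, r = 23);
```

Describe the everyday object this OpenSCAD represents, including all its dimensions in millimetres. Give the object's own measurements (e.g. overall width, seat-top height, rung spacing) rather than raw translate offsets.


A four-legged stool. The seat is a 350×277×32 mm slab whose top surface is at z = 429 mm; four round legs, each 46 mm in diameter, run from the floor (z = 0) to the underside of the seat, each leg's axis is inset half a diameter from the nearest pair of seat edges (so the leg's bounding box is flush with the corner).


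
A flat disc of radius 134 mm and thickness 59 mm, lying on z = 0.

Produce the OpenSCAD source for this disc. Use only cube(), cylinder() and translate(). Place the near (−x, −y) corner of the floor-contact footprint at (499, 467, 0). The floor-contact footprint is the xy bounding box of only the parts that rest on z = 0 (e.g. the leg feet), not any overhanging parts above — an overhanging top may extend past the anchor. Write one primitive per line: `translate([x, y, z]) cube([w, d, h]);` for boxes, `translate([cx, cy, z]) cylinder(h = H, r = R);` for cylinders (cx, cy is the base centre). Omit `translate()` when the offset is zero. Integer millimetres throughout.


translate([633, 601, 0]) cylinder(h = 59, r = 134);


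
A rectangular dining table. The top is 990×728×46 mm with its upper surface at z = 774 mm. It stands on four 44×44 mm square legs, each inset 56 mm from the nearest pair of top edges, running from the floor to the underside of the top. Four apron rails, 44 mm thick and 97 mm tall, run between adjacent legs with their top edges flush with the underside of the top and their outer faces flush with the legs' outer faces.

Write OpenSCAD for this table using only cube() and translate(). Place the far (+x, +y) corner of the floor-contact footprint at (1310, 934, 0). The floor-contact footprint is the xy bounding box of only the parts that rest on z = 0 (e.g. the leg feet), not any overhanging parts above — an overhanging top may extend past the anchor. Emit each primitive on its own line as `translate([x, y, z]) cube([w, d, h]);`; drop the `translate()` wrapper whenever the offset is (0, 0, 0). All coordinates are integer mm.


// leg_h = 774 - 46 = 728
// apron z = 728 - 97 = 631
translate([376, 262, 728]) cube([990, 728, 46]);
translate([432, 318, 0]) cube([44, 44, 728]);
translate([1266, 318, 0]) cube([44, 44, 728]);
translate([432, 890, 0]) cube([44, 44, 728]);
translate([1266, 890, 0]) cube([44, 44, 728]);
translate([476, 318, 631]) cube([790, 44, 97]);
translate([476, 890, 631]) cube([790, 44, 97]);
translate([432, 362, 631]) cube([44, 528, 97]);
translate([1266, 362, 631]) cube([44, 528, 97]);


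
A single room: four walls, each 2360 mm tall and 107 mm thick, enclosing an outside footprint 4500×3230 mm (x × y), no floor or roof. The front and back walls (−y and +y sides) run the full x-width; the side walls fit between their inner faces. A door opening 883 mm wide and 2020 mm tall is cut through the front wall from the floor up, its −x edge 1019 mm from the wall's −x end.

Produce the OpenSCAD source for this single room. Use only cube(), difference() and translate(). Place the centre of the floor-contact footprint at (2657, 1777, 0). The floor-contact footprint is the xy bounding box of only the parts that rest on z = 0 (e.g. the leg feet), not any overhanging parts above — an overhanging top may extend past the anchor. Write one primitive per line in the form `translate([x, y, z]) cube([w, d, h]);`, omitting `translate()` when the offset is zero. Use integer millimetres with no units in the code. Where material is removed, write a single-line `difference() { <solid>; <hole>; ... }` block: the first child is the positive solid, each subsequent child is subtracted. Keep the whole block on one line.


difference() { translate([407, 162, 0]) cube([4500, 107, 2360]); translate([1426, 162, 0]) cube([883, 107, 2020]); }
translate([407, 3285, 0]) cube([4500, 107, 2360]);
translate([407, 269, 0]) cube([107, 3016, 2360]);
translate([4800, 269, 0]) cube([107, 3016, 2360]);


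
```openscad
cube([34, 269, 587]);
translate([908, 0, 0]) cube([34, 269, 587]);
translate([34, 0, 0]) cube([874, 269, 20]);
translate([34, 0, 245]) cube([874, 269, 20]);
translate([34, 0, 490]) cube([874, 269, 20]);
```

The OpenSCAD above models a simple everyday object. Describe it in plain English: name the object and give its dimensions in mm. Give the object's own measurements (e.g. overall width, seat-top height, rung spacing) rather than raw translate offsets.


An open bookshelf. Two side panels, each 34 mm thick, 269 mm deep and 587 mm tall, stand 942 mm apart (outside-to-outside). Between them sit 3 shelves, each 20 mm thick and 269 mm deep, spanning the full gap between the sides. The bottom shelf rests on the floor (its underside at z = 0) and the clear gap between one shelf's top and the next shelf's underside is 225 mm.


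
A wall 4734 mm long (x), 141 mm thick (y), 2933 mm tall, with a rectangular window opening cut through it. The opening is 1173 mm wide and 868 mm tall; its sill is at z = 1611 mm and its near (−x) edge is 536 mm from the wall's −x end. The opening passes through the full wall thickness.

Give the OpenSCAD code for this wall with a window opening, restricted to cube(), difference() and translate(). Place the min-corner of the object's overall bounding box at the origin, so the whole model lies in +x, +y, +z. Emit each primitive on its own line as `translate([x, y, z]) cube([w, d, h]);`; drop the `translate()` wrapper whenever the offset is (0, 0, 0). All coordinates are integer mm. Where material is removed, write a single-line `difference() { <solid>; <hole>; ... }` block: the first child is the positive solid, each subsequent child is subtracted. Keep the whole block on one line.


difference() { cube([4734, 141, 2933]); translate([536, 0, 1611]) cube([1173, 141, 868]); }


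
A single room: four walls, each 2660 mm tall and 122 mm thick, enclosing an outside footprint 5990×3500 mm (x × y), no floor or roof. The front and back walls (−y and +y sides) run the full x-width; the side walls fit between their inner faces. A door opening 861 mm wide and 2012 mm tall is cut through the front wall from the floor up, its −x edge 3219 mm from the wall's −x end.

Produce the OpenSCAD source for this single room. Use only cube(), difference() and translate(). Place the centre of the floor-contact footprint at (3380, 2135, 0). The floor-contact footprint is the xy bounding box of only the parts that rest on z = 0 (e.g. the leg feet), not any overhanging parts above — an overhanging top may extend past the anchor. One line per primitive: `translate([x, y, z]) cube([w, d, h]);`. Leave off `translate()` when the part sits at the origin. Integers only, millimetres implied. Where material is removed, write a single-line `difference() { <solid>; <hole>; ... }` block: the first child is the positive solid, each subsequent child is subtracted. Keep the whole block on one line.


difference() { translate([385, 385, 0]) cube([5990, 122, 2660]); translate([3604, 385, 0]) cube([861, 122, 2012]); }
translate([385, 3763, 0]) cube([5990, 122, 2660]);
translate([385, 507, 0]) cube([122, 3256, 2660]);
translate([6253, 507, 0]) cube([122, 3256, 2660]);


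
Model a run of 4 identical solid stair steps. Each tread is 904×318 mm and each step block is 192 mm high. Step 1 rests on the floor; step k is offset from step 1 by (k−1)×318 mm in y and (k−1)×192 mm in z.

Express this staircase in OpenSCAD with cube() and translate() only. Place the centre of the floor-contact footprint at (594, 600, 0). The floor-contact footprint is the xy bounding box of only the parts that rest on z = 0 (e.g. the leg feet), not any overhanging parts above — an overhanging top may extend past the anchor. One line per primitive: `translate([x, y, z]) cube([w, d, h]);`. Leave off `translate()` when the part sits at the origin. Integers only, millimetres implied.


translate([142, 441, 0]) cube([904, 318, 192]);
translate([142, 759, 192]) cube([904, 318, 192]);
translate([142, 1077, 384]) cube([904, 318, 192]);
translate([142, 1395, 576]) cube([904, 318, 192]);


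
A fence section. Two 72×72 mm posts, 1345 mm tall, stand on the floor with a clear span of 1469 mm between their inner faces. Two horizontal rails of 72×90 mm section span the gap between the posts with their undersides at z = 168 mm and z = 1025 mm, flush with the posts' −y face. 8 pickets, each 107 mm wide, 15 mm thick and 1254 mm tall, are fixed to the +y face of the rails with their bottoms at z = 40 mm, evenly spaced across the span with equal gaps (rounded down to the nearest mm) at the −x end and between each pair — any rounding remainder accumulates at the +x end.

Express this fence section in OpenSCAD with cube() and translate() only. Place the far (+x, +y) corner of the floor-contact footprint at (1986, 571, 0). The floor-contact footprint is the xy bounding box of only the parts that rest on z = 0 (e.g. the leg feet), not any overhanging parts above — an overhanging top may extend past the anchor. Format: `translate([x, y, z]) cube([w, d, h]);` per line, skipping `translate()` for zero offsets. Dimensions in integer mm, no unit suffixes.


translate([373, 499, 0]) cube([72, 72, 1345]);
translate([1914, 499, 0]) cube([72, 72, 1345]);
translate([445, 499, 168]) cube([1469, 72, 90]);
translate([445, 499, 1025]) cube([1469, 72, 90]);
translate([513, 571, 40]) cube([107, 15, 1254]);
translate([688, 571, 40]) cube([107, 15, 1254]);
translate([863, 571, 40]) cube([107, 15, 1254]);
translate([1038, 571, 40]) cube([107, 15, 1254]);
translate([1213, 571, 40]) cube([107, 15, 1254]);
translate([1388, 571, 40]) cube([107, 15, 1254]);
translate([1563, 571, 40]) cube([107, 15, 1254]);
translate([1738, 571, 40]) cube([107, 15, 1254]);


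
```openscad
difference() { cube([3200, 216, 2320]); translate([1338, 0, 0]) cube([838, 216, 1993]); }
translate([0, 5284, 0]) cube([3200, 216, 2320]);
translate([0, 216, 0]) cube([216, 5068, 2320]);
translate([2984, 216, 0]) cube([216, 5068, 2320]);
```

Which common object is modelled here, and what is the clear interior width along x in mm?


A single room. The interior width is 2768 mm.

Four walls enclosing a rectangle with a door in the front wall — a room. Outside width 3200 minus two 216 mm walls gives 2768 mm.


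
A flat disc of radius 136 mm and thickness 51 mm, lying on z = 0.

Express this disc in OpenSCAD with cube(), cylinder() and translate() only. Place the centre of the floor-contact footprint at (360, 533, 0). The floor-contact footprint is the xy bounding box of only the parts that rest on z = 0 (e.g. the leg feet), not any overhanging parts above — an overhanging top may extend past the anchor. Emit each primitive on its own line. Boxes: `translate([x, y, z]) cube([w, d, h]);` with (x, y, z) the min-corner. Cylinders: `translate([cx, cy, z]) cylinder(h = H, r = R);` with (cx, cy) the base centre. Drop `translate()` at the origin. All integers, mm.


translate([360, 533, 0]) cylinder(h = 51, r = 136);


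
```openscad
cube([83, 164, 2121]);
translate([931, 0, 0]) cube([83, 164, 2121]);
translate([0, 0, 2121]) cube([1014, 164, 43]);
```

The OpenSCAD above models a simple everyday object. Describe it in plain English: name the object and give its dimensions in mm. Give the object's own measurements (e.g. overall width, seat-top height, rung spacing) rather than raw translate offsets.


A door frame. The clear opening is 848 mm wide and 2121 mm high. Two 83 mm wide jambs, 164 mm deep, stand either side of the opening from the floor to the top of the opening. A 43 mm thick head sits across the top of both jambs, spanning the full outside width of the frame.


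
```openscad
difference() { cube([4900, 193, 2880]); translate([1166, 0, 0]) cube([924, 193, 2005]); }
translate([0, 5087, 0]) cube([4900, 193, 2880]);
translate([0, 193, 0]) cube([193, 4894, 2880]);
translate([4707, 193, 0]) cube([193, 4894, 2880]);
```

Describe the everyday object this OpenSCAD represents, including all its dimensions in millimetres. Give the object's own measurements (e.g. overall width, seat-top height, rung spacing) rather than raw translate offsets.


A single room: four walls, each 2880 mm tall and 193 mm thick, enclosing an outside footprint 4900×5280 mm (x × y), no floor or roof. The front and back walls (−y and +y sides) run the full x-width; the side walls fit between their inner faces. A door opening 924 mm wide and 2005 mm tall is cut through the front wall from the floor up, its −x edge 1166 mm from the wall's −x end.


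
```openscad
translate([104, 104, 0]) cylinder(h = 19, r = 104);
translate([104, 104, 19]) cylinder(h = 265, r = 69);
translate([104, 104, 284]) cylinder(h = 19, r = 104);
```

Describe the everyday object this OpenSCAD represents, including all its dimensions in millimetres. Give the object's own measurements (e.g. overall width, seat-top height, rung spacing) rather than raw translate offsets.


A spool: two coaxial disc flanges of radius 104 mm and thickness 19 mm, joined by a core cylinder of radius 69 mm and height 265 mm. The lower flange rests on z = 0 and the three cylinders share a vertical axis.


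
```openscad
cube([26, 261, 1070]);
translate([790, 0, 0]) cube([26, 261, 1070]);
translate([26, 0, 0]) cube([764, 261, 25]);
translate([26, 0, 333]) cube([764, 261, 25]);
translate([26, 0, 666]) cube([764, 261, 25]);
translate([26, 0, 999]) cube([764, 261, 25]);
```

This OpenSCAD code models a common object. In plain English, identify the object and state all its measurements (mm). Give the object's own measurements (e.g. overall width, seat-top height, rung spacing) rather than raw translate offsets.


An open bookshelf. Two side panels, each 26 mm thick, 261 mm deep and 1070 mm tall, stand 816 mm apart (outside-to-outside). Between them sit 4 shelves, each 25 mm thick and 261 mm deep, spanning the full gap between the sides. The bottom shelf rests on the floor (its underside at z = 0) and the clear gap between one shelf's top and the next shelf's underside is 308 mm.


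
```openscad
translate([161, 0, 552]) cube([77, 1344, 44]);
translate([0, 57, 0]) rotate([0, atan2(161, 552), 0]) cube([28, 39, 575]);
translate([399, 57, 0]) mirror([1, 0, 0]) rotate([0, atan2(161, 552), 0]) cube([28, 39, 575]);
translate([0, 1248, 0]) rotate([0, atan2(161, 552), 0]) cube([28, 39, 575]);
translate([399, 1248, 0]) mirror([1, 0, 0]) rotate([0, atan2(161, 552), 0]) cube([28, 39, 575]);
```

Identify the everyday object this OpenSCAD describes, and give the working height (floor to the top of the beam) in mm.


A sawhorse. The overall height is 596 mm.

A beam across two mirrored pairs of raked legs — a sawhorse. The beam's underside is at z = 552 (matching the legs' vertical rise in atan2(161, 552)) and the beam is 44 mm tall, so its top is at 552 + 44 = 596 mm. The raked legs top out at the beam's underside, so that is the highest point.


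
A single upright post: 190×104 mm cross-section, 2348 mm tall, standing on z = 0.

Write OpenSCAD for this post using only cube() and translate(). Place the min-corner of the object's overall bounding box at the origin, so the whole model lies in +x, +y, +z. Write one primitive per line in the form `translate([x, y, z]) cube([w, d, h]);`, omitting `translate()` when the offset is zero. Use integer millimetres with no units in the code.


cube([190, 104, 2348]);


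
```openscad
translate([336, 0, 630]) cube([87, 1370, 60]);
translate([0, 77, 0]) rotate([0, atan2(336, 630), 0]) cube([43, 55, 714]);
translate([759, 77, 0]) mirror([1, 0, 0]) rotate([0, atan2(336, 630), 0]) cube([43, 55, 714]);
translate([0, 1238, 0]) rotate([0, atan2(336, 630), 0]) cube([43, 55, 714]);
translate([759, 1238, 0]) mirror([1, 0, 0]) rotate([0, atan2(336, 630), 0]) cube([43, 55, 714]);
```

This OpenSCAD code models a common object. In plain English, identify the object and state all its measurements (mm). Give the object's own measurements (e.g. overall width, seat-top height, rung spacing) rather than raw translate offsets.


A sawhorse. A 87×1370×60 mm beam (x, y, z) sits on two A-frame leg pairs. Each pair is two raked legs of 43×55 mm section (55 mm along y) splaying symmetrically in x. Each leg rises 630 mm vertically over 336 mm of horizontal reach and is 714 mm long along its own axis. Every leg's outer bottom edge rests on the floor and its outer top edge meets a bottom edge of the beam — the left legs (tilting toward +x) meet the beam's −x bottom edge, the right legs (their mirror images, tilting toward −x) meet its +x bottom edge — so the leg tops tuck under the beam, the beam's underside is 630 mm above the floor, and the feet are 759 mm apart outside-to-outside with the beam centred between them. The two leg pairs are set in 77 mm from either end of the beam.


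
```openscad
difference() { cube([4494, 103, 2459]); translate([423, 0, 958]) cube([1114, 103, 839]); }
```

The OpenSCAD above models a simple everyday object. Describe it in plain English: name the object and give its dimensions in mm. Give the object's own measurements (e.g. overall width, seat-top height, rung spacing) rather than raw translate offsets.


A wall 4494 mm long (x), 103 mm thick (y), 2459 mm tall, with a rectangular window opening cut through it. The opening is 1114 mm wide and 839 mm tall; its sill is at z = 958 mm and its near (−x) edge is 423 mm from the wall's −x end. The opening passes through the full wall thickness.


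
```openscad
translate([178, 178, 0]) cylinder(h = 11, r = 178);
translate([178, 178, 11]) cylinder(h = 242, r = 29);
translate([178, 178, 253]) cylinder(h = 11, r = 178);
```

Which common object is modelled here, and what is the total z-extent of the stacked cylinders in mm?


A spool. The overall height is 264 mm.

Three coaxial cylinders, large–small–large — a spool. Two 11 mm flanges and a 242 mm core give 11 + 242 + 11 = 264 mm.


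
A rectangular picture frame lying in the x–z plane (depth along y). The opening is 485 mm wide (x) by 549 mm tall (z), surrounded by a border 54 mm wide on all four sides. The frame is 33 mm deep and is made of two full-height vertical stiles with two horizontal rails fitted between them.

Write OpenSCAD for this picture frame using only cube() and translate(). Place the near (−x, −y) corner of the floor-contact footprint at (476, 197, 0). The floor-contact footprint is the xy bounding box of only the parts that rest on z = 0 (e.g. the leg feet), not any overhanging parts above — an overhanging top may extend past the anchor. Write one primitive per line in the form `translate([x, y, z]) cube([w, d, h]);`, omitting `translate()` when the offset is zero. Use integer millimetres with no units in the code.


translate([476, 197, 0]) cube([54, 33, 657]);
translate([1015, 197, 0]) cube([54, 33, 657]);
translate([530, 197, 0]) cube([485, 33, 54]);
translate([530, 197, 603]) cube([485, 33, 54]);


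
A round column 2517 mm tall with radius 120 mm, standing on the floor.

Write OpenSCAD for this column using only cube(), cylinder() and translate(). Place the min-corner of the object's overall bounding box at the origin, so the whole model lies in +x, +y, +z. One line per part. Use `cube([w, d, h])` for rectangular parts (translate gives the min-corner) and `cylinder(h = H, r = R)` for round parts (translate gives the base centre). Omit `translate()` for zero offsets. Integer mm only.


translate([120, 120, 0]) cylinder(h = 2517, r = 120);


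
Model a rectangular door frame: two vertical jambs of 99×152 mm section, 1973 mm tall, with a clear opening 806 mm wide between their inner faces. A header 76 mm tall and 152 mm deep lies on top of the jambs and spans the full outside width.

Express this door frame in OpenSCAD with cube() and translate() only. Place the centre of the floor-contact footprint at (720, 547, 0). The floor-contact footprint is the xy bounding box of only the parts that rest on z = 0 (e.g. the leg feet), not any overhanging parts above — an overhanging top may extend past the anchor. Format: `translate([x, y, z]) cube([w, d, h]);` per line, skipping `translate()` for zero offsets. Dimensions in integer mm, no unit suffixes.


translate([218, 471, 0]) cube([99, 152, 1973]);
translate([1123, 471, 0]) cube([99, 152, 1973]);
translate([218, 471, 1973]) cube([1004, 152, 76]);


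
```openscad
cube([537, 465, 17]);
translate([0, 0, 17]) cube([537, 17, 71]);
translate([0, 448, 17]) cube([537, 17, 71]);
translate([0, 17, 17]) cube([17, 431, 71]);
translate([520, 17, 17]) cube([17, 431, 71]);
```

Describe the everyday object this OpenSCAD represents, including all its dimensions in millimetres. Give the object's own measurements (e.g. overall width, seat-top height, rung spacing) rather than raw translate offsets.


An open-topped rectangular box: outside dimensions 537×465×88 mm, with a uniform wall and base thickness of 17 mm. The base is a full 537×465 slab on the floor; four walls sit on top of the base. The front and back walls (the −y and +y sides) span the full width; the two side walls fit between them.


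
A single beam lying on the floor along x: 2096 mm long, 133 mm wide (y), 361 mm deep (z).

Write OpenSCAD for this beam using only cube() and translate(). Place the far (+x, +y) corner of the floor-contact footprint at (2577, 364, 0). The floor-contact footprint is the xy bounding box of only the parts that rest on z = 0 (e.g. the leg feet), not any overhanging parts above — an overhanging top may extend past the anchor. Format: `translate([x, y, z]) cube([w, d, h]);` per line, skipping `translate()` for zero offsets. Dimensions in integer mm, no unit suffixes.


translate([481, 231, 0]) cube([2096, 133, 361]);


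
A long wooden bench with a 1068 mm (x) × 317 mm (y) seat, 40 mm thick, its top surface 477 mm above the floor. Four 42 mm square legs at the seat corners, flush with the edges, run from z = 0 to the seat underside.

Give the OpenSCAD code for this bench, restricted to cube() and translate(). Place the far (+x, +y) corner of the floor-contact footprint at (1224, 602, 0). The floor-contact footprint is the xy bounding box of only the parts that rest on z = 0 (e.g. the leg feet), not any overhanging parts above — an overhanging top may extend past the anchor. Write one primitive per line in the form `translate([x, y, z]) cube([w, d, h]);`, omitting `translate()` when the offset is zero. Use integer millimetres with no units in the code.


// leg_h = 477 − 40 = 437
translate([156, 285, 437]) cube([1068, 317, 40]);
translate([156, 285, 0]) cube([42, 42, 437]);
translate([156, 560, 0]) cube([42, 42, 437]);
translate([1182, 285, 0]) cube([42, 42, 437]);
translate([1182, 560, 0]) cube([42, 42, 437]);


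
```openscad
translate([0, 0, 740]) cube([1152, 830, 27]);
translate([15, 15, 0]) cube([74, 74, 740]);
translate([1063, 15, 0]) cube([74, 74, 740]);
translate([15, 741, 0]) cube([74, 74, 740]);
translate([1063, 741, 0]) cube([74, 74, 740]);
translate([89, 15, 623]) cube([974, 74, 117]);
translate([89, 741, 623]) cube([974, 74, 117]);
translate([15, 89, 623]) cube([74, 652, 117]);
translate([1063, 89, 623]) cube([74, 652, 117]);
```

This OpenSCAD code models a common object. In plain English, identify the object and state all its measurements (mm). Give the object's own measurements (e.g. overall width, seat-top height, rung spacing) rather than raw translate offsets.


A table: top 1152 mm (x) × 830 mm (y), 27 mm thick, upper face at z = 767 mm, on four 74×74 mm square legs, each inset 15 mm from the nearest pair of top edges from z = 0 to the bottom of the top. Four apron rails, 74 mm thick and 117 mm tall, run between adjacent legs with their top edges flush with the underside of the top and their outer faces flush with the legs' outer faces.


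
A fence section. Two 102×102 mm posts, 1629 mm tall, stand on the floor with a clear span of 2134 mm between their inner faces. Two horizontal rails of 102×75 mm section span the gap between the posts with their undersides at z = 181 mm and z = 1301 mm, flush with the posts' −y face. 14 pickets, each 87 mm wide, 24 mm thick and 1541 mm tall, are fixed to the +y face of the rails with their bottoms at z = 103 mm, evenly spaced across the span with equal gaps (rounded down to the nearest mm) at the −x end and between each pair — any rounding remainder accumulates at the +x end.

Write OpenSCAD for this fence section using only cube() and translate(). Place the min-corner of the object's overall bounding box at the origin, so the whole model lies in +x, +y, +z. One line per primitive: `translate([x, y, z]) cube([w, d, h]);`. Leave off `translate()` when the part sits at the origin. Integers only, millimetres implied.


cube([102, 102, 1629]);
translate([2236, 0, 0]) cube([102, 102, 1629]);
translate([102, 0, 181]) cube([2134, 102, 75]);
translate([102, 0, 1301]) cube([2134, 102, 75]);
translate([163, 102, 103]) cube([87, 24, 1541]);
translate([311, 102, 103]) cube([87, 24, 1541]);
translate([459, 102, 103]) cube([87, 24, 1541]);
translate([607, 102, 103]) cube([87, 24, 1541]);
translate([755, 102, 103]) cube([87, 24, 1541]);
translate([903, 102, 103]) cube([87, 24, 1541]);
translate([1051, 102, 103]) cube([87, 24, 1541]);
translate([1199, 102, 103]) cube([87, 24, 1541]);
translate([1347, 102, 103]) cube([87, 24, 1541]);
translate([1495, 102, 103]) cube([87, 24, 1541]);
translate([1643, 102, 103]) cube([87, 24, 1541]);
translate([1791, 102, 103]) cube([87, 24, 1541]);
translate([1939, 102, 103]) cube([87, 24, 1541]);
translate([2087, 102, 103]) cube([87, 24, 1541]);


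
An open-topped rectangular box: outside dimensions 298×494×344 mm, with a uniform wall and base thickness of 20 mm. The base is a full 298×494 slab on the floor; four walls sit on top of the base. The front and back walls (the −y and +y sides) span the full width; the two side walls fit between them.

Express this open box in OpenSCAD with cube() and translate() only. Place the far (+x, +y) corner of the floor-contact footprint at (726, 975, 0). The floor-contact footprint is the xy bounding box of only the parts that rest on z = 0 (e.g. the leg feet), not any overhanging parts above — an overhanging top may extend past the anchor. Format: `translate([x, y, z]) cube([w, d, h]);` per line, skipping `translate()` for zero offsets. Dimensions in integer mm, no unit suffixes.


translate([428, 481, 0]) cube([298, 494, 20]);
translate([428, 481, 20]) cube([298, 20, 324]);
translate([428, 955, 20]) cube([298, 20, 324]);
translate([428, 501, 20]) cube([20, 454, 324]);
translate([706, 501, 20]) cube([20, 454, 324]);
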